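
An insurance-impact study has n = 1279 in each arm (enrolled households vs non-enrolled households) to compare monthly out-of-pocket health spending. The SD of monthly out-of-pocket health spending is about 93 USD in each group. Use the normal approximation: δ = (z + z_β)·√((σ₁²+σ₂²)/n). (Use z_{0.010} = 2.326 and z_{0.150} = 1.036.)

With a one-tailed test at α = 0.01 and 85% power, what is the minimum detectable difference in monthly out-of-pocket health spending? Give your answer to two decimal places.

δ = (z_α + z_β) · √((σ₁²+σ₂²)/n)
  = (2.326 + 1.036) · √(17298/1279)
  = 3.362 · √13.5246
  = 3.362 · 3.6776
  = 12.3640

Minimum detectable difference ≈ 12.36 USD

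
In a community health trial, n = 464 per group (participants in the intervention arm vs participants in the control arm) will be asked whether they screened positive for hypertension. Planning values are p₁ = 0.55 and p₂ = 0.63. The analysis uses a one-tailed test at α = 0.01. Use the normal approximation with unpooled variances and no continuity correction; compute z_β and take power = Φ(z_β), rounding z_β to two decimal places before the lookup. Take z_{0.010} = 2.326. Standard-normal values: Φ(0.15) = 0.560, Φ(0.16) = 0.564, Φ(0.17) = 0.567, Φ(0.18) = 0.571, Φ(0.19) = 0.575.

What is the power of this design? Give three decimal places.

Power ≈ 0.564

z_β = |p₁−p₂|·√(n/[p₁q₁+p₂q₂]) − z_α
    = 0.08 · √(464/0.4806) − 2.326
    = 0.08 · 31.0718 − 2.326
    = 2.4857 − 2.326 = 0.1597 → 0.16
Power = Φ(0.16) = 0.564.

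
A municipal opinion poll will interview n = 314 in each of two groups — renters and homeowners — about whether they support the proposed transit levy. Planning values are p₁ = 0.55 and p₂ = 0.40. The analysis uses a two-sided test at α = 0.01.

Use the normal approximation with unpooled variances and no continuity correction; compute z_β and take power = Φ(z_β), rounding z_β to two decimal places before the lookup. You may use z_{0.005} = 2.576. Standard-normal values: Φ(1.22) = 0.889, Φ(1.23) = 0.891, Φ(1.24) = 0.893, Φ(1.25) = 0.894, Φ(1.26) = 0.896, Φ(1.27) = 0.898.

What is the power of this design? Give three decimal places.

Power ≈ 0.891

z_β = |p₁−p₂|·√(n/[p₁q₁+p₂q₂]) − z_{α/2}
    = 0.15 · √(314/0.4875) − 2.576
    = 0.15 · 25.3792 − 2.576
    = 3.8069 − 2.576 = 1.2309 → 1.23
Power = Φ(1.23) = 0.891.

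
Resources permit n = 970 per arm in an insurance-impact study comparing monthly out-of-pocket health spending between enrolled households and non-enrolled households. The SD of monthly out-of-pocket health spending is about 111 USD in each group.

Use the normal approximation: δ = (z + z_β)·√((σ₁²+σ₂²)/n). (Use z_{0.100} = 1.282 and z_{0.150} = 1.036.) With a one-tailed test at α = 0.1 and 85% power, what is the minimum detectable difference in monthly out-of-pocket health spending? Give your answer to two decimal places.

δ = (z_α + z_β) · √((σ₁²+σ₂²)/n)
  = (1.282 + 1.036) · √(24642/970)
  = 2.318 · √25.4041
  = 2.318 · 5.0403
  = 11.6833

Minimum detectable difference ≈ 11.68 USD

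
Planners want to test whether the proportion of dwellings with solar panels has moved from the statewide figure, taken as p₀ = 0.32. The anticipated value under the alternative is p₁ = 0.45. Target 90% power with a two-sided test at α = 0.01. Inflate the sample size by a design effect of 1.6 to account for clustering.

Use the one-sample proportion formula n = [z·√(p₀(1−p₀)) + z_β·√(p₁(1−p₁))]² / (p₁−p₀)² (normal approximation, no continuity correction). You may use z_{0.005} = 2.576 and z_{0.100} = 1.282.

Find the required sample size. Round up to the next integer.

n = 321

n = [z_{α/2}·√(p₀q₀) + z_β·√(p₁q₁)]² / (p₁ − p₀)²
  = [2.576·√(0.32·0.68) + 1.282·√(0.45·0.55)]² / (0.13)²
  = [2.576·0.4665 + 1.282·0.4975]² / 0.0169
  = [1.8394]² / 0.0169
  = 200.21
Design effect: 1.6 × 200.21 = 320.33.
Round up → n = 321.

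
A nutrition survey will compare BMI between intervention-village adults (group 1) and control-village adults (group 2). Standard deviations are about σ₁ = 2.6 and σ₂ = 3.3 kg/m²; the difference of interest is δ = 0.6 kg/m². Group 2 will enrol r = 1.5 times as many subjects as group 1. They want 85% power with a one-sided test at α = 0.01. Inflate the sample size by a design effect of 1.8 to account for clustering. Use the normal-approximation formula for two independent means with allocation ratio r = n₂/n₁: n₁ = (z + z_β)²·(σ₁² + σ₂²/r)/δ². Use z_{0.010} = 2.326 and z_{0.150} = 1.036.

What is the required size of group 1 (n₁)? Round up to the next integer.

n₁ = 793

n₁ = (z_α + z_β)² · (σ₁² + σ₂²/r) / δ²
   = (2.326 + 1.036)² · (2.6² + 3.3²/1.5) / 0.6²
   = 11.3030 · (6.76 + 7.26) / 0.36
   = 11.3030 · 14.02 / 0.36
   = 440.19
Design effect: 1.8 × 440.19 = 792.34.
Round up → n₁ = 793; n₂ = r·n₁ = 1.5 × 793 = 1190.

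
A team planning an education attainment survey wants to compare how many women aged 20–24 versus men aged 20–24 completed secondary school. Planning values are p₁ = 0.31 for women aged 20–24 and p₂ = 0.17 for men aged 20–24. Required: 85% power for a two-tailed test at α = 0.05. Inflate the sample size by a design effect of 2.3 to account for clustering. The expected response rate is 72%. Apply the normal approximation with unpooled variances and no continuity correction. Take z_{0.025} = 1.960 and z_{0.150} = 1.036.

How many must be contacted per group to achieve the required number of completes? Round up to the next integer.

n = (z_{α/2} + z_β)² · [p₁(1−p₁) + p₂(1−p₂)] / (p₁ − p₂)²
  = (1.960 + 1.036)² · (0.31·0.69 + 0.17·0.83) / (0.14)²
  = (2.996)² · (0.2139 + 0.1411) / 0.0196
  = 8.9760 · 0.3550 / 0.0196
  = 162.58
Design effect: 2.3 × 162.58 = 373.92.
Adjust for 72% response: 373.92 / 0.72 = 519.34.
Round up → n = 520 per group.

n = 520 per group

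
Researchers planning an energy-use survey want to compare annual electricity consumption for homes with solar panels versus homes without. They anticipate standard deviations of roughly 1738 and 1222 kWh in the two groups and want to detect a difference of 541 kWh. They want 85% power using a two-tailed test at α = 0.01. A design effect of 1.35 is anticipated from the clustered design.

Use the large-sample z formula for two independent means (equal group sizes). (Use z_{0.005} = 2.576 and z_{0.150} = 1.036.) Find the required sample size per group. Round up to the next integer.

n = (z_{α/2} + z_β)² · (σ₁² + σ₂²) / δ²
  = (2.576 + 1.036)² · (1738² + 1222² = 4513928) / 541²
  = 13.0465 · 4513928 / 292681
  = 201.21
Design effect: 1.35 × 201.21 = 271.64.
Round up → n = 272 per group.

n = 272 per group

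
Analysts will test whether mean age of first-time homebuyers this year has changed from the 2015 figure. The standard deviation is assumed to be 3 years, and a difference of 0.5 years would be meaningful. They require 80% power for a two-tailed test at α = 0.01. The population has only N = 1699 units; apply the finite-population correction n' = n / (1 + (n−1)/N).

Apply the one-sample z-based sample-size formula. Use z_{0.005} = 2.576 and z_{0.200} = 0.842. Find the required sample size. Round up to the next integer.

n = 338

n = (z_{α/2} + z_β)² · σ² / δ²
  = (2.576 + 0.842)² · 3² / 0.5²
  = 11.6827 · 9 / 0.25
  = 420.58
Finite-population correction (N = 1699): 420.58 / (1 + (420.58 − 1)/1699) = 337.28.
Round up → n = 338.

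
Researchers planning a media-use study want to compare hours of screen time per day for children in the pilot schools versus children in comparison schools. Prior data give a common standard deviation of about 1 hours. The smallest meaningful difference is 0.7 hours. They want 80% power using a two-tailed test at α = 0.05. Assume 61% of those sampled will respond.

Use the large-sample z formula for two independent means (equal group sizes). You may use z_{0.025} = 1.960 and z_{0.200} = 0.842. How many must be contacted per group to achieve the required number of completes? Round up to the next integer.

n = (z_{α/2} + z_β)² · (σ₁² + σ₂²) / δ²
  = (1.960 + 0.842)² · (2·1² = 2) / 0.7²
  = 7.8512 · 2 / 0.49
  = 32.05
Adjust for 61% response: 32.05 / 0.61 = 52.53.
Round up → n = 53 per group.

n = 53 per group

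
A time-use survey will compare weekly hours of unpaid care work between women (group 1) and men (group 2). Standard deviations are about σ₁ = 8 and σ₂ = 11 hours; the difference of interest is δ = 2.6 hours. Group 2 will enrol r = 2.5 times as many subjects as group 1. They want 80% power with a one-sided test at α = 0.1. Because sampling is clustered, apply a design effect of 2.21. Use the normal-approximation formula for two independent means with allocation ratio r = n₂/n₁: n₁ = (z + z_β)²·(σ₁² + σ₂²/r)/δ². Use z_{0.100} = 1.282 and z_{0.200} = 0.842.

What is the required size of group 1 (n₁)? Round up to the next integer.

n₁ = (z_α + z_β)² · (σ₁² + σ₂²/r) / δ²
   = (1.282 + 0.842)² · (8² + 11²/2.5) / 2.6²
   = 4.5114 · (64 + 48.4) / 6.76
   = 4.5114 · 112.4 / 6.76
   = 75.01
Design effect: 2.21 × 75.01 = 165.78.
Round up → n₁ = 166; n₂ = r·n₁ = 2.5 × 166 = 415.

n₁ = 166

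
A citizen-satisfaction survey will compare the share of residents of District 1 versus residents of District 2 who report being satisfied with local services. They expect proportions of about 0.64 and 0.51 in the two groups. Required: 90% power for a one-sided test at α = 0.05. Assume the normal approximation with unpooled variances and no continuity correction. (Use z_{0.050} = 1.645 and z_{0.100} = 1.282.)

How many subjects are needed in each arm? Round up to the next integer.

n = (z_α + z_β)² · [p₁(1−p₁) + p₂(1−p₂)] / (p₁ − p₂)²
  = (1.645 + 1.282)² · (0.64·0.36 + 0.51·0.49) / (0.13)²
  = (2.927)² · (0.2304 + 0.2499) / 0.0169
  = 8.5673 · 0.4803 / 0.0169
  = 243.48
Round up → n = 244 per group.

n = 244 per group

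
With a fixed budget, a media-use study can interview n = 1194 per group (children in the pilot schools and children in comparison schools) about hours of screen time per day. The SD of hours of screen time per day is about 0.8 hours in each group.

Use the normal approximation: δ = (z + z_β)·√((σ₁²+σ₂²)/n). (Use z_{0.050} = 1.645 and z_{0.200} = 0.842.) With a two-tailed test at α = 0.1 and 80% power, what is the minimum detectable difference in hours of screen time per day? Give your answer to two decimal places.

δ = (z_{α/2} + z_β) · √((σ₁²+σ₂²)/n)
  = (1.645 + 0.842) · √(1.28/1194)
  = 2.487 · √0.00107
  = 2.487 · 0.0327
  = 0.0814

Minimum detectable difference ≈ 0.08 hours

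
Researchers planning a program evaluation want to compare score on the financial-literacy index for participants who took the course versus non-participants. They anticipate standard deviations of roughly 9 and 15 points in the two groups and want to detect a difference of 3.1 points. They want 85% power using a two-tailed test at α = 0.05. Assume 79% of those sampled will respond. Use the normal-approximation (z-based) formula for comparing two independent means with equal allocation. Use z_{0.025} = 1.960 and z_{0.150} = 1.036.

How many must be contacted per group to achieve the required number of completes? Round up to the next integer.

n = 362 per group

n = (z_{α/2} + z_β)² · (σ₁² + σ₂²) / δ²
  = (1.960 + 1.036)² · (9² + 15² = 306) / 3.1²
  = 8.9760 · 306 / 9.61
  = 285.81
Adjust for 79% response: 285.81 / 0.79 = 361.79.
Round up → n = 362 per group.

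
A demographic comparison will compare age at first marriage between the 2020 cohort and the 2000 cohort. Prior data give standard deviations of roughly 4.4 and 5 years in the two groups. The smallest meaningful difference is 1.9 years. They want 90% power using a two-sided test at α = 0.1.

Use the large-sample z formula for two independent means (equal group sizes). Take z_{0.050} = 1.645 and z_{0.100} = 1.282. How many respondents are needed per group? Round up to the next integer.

n = (z_{α/2} + z_β)² · (σ₁² + σ₂²) / δ²
  = (1.645 + 1.282)² · (4.4² + 5² = 44.36) / 1.9²
  = 8.5673 · 44.36 / 3.61
  = 105.28
Round up → n = 106 per group.

n = 106 per group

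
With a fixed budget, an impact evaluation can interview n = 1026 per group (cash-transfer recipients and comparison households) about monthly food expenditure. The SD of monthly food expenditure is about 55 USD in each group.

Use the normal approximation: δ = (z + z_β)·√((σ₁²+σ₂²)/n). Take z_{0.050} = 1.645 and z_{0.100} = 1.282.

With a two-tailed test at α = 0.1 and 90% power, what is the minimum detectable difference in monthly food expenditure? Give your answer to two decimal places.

Minimum detectable difference ≈ 7.11 USD

δ = (z_{α/2} + z_β) · √((σ₁²+σ₂²)/n)
  = (1.645 + 1.282) · √(6050/1026)
  = 2.927 · √5.8967
  = 2.927 · 2.4283
  = 7.1077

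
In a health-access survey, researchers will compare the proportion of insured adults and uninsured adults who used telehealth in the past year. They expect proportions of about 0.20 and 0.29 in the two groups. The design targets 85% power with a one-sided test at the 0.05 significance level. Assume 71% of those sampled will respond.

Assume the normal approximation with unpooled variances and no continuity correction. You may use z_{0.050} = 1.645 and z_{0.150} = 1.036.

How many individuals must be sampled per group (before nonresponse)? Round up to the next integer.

n = 458 per group

n = (z_α + z_β)² · [p₁(1−p₁) + p₂(1−p₂)] / (p₁ − p₂)²
  = (1.645 + 1.036)² · (0.20·0.80 + 0.29·0.71) / (-0.09)²
  = (2.681)² · (0.1600 + 0.2059) / 0.0081
  = 7.1878 · 0.3659 / 0.0081
  = 324.69
Adjust for 71% response: 324.69 / 0.71 = 457.31.
Round up → n = 458 per group.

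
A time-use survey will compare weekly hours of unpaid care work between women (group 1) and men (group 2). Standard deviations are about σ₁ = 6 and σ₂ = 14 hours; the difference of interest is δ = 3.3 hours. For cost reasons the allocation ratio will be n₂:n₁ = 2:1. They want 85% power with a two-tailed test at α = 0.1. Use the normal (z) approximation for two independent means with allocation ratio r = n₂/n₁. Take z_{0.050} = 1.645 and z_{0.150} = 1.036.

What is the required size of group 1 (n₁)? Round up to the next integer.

n₁ = 89

n₁ = (z_{α/2} + z_β)² · (σ₁² + σ₂²/r) / δ²
   = (1.645 + 1.036)² · (6² + 14²/2) / 3.3²
   = 7.1878 · (36 + 98) / 10.89
   = 7.1878 · 134 / 10.89
   = 88.44
Round up → n₁ = 89; n₂ = r·n₁ = 2 × 89 = 178.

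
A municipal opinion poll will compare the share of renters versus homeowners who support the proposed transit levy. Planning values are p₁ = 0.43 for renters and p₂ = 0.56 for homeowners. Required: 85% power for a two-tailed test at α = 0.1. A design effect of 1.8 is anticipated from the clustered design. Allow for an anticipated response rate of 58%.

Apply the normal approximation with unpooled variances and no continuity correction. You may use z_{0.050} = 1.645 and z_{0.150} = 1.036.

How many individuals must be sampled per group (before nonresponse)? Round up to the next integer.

n = (z_{α/2} + z_β)² · [p₁(1−p₁) + p₂(1−p₂)] / (p₁ − p₂)²
  = (1.645 + 1.036)² · (0.43·0.57 + 0.56·0.44) / (-0.13)²
  = (2.681)² · (0.2451 + 0.2464) / 0.0169
  = 7.1878 · 0.4915 / 0.0169
  = 209.04
Design effect: 1.8 × 209.04 = 376.27.
Adjust for 58% response: 376.27 / 0.58 = 648.75.
Round up → n = 649 per group.

n = 649 per group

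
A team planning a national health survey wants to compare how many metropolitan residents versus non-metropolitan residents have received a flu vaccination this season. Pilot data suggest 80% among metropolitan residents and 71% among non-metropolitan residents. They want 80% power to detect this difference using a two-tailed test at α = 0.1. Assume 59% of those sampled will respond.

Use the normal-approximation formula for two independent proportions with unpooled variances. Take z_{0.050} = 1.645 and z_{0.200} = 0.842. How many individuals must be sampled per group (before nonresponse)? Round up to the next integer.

n = (z_{α/2} + z_β)² · [p₁(1−p₁) + p₂(1−p₂)] / (p₁ − p₂)²
  = (1.645 + 0.842)² · (0.80·0.20 + 0.71·0.29) / (0.09)²
  = (2.487)² · (0.1600 + 0.2059) / 0.0081
  = 6.1852 · 0.3659 / 0.0081
  = 279.40
Adjust for 59% response: 279.40 / 0.59 = 473.56.
Round up → n = 474 per group.

n = 474 per group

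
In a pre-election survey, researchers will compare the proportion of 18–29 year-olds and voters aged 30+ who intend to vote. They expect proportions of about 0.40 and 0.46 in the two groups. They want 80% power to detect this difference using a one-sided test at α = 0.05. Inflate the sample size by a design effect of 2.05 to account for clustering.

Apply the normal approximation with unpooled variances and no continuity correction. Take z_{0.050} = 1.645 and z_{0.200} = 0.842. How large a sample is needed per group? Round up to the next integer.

n = (z_α + z_β)² · [p₁(1−p₁) + p₂(1−p₂)] / (p₁ − p₂)²
  = (1.645 + 0.842)² · (0.40·0.60 + 0.46·0.54) / (-0.06)²
  = (2.487)² · (0.2400 + 0.2484) / 0.0036
  = 6.1852 · 0.4884 / 0.0036
  = 839.12
Design effect: 2.05 × 839.12 = 1720.20.
Round up → n = 1721 per group.

n = 1721 per group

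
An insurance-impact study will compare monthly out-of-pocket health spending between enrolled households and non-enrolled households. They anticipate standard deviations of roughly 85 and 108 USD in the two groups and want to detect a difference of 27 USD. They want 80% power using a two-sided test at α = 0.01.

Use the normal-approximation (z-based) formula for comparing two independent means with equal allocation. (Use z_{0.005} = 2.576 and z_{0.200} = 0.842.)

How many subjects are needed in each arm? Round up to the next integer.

n = 303 per group

n = (z_{α/2} + z_β)² · (σ₁² + σ₂²) / δ²
  = (2.576 + 0.842)² · (85² + 108² = 18889) / 27²
  = 11.6827 · 18889 / 729
  = 302.71
Round up → n = 303 per group.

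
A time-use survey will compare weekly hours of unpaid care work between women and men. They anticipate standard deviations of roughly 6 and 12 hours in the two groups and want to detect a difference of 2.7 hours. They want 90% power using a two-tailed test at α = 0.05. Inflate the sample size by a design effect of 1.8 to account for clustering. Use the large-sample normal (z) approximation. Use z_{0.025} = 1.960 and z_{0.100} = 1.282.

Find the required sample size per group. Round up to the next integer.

n = 468 per group

n = (z_{α/2} + z_β)² · (σ₁² + σ₂²) / δ²
  = (1.960 + 1.282)² · (6² + 12² = 180) / 2.7²
  = 10.5106 · 180 / 7.29
  = 259.52
Design effect: 1.8 × 259.52 = 467.14.
Round up → n = 468 per group.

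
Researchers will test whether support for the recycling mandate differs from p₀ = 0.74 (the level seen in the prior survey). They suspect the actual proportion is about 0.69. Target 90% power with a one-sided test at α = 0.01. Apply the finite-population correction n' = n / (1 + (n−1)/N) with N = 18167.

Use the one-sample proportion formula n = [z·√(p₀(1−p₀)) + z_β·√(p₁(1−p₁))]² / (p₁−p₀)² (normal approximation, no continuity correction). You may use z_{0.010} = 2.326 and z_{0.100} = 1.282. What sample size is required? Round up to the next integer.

n = 985

n = [z_α·√(p₀q₀) + z_β·√(p₁q₁)]² / (p₁ − p₀)²
  = [2.326·√(0.74·0.26) + 1.282·√(0.69·0.31)]² / (-0.05)²
  = [2.326·0.4386 + 1.282·0.4625]² / 0.0025
  = [1.6132]² / 0.0025
  = 1040.94
Finite-population correction (N = 18167): 1040.94 / (1 + (1040.94 − 1)/18167) = 984.58.
Round up → n = 985.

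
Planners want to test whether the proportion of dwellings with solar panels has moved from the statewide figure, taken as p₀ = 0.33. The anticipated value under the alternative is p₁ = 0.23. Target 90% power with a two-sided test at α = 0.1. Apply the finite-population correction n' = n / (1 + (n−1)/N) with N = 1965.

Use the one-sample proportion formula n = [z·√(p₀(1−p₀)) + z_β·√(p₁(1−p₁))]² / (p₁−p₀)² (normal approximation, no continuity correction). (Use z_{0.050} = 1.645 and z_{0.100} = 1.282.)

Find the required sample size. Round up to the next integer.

n = [z_{α/2}·√(p₀q₀) + z_β·√(p₁q₁)]² / (p₁ − p₀)²
  = [1.645·√(0.33·0.67) + 1.282·√(0.23·0.77)]² / (-0.10)²
  = [1.645·0.4702 + 1.282·0.4208]² / 0.0100
  = [1.3130]² / 0.0100
  = 172.40
Finite-population correction (N = 1965): 172.40 / (1 + (172.40 − 1)/1965) = 158.57.
Round up → n = 159.

n = 159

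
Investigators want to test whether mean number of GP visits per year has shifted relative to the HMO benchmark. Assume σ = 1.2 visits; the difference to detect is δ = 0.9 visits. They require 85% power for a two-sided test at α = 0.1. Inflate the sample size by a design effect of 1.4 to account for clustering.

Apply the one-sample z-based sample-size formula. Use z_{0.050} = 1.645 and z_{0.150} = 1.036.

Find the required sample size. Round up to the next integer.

n = 18

n = (z_{α/2} + z_β)² · σ² / δ²
  = (1.645 + 1.036)² · 1.2² / 0.9²
  = 7.1878 · 1.44 / 0.81
  = 12.78
Design effect: 1.4 × 12.78 = 17.89.
Round up → n = 18.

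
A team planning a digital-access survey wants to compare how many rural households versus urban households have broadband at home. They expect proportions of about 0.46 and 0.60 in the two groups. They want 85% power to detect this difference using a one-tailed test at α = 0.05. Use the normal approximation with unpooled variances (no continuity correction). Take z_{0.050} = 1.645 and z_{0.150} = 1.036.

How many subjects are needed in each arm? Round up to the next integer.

n = 180 per group

n = (z_α + z_β)² · [p₁(1−p₁) + p₂(1−p₂)] / (p₁ − p₂)²
  = (1.645 + 1.036)² · (0.46·0.54 + 0.60·0.40) / (-0.14)²
  = (2.681)² · (0.2484 + 0.2400) / 0.0196
  = 7.1878 · 0.4884 / 0.0196
  = 179.11
Round up → n = 180 per group.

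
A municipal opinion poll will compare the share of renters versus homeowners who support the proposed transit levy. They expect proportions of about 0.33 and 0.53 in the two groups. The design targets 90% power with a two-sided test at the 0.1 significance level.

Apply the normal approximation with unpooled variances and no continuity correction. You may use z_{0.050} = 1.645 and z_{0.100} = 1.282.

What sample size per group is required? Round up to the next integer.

n = (z_{α/2} + z_β)² · [p₁(1−p₁) + p₂(1−p₂)] / (p₁ − p₂)²
  = (1.645 + 1.282)² · (0.33·0.67 + 0.53·0.47) / (-0.20)²
  = (2.927)² · (0.2211 + 0.2491) / 0.0400
  = 8.5673 · 0.4702 / 0.0400
  = 100.71
Round up → n = 101 per group.

n = 101 per group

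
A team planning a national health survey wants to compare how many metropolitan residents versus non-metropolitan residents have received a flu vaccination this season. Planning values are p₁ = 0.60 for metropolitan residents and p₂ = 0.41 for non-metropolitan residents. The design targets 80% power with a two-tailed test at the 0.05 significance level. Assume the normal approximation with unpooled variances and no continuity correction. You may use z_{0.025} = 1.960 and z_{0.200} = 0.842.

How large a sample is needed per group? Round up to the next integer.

n = (z_{α/2} + z_β)² · [p₁(1−p₁) + p₂(1−p₂)] / (p₁ − p₂)²
  = (1.960 + 0.842)² · (0.60·0.40 + 0.41·0.59) / (0.19)²
  = (2.802)² · (0.2400 + 0.2419) / 0.0361
  = 7.8512 · 0.4819 / 0.0361
  = 104.81
Round up → n = 105 per group.

n = 105 per group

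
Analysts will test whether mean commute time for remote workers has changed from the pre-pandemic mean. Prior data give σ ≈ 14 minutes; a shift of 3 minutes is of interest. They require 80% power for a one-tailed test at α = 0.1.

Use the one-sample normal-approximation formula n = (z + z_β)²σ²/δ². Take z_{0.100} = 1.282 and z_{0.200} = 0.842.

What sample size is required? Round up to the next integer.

n = 99

n = (z_α + z_β)² · σ² / δ²
  = (1.282 + 0.842)² · 14² / 3²
  = 4.5114 · 196 / 9
  = 98.25
Round up → n = 99.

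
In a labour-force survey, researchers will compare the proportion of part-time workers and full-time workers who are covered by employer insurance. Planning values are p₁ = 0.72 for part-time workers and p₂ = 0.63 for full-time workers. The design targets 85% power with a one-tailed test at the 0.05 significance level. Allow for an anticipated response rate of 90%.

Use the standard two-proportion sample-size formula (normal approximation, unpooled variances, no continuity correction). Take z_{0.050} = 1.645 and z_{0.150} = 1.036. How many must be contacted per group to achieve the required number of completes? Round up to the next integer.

n = 429 per group

n = (z_α + z_β)² · [p₁(1−p₁) + p₂(1−p₂)] / (p₁ − p₂)²
  = (1.645 + 1.036)² · (0.72·0.28 + 0.63·0.37) / (0.09)²
  = (2.681)² · (0.2016 + 0.2331) / 0.0081
  = 7.1878 · 0.4347 / 0.0081
  = 385.74
Adjust for 90% response: 385.74 / 0.90 = 428.60.
Round up → n = 429 per group.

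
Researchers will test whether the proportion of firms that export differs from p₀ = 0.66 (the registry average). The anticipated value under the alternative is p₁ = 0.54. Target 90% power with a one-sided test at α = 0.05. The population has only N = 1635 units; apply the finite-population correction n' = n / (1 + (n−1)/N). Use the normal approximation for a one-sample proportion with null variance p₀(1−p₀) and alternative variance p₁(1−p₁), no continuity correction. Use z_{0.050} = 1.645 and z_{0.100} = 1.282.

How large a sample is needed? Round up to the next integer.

n = 129

n = [z_α·√(p₀q₀) + z_β·√(p₁q₁)]² / (p₁ − p₀)²
  = [1.645·√(0.66·0.34) + 1.282·√(0.54·0.46)]² / (-0.12)²
  = [1.645·0.4737 + 1.282·0.4984]² / 0.0144
  = [1.4182]² / 0.0144
  = 139.67
Finite-population correction (N = 1635): 139.67 / (1 + (139.67 − 1)/1635) = 128.75.
Round up → n = 129.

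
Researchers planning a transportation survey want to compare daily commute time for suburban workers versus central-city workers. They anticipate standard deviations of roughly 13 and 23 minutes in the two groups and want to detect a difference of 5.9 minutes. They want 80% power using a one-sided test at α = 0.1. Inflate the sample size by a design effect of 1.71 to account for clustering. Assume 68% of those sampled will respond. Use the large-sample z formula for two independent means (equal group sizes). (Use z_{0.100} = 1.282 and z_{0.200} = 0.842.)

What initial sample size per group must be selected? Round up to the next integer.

n = (z_α + z_β)² · (σ₁² + σ₂²) / δ²
  = (1.282 + 0.842)² · (13² + 23² = 698) / 5.9²
  = 4.5114 · 698 / 34.81
  = 90.46
Design effect: 1.71 × 90.46 = 154.69.
Adjust for 68% response: 154.69 / 0.68 = 227.48.
Round up → n = 228 per group.

n = 228 per group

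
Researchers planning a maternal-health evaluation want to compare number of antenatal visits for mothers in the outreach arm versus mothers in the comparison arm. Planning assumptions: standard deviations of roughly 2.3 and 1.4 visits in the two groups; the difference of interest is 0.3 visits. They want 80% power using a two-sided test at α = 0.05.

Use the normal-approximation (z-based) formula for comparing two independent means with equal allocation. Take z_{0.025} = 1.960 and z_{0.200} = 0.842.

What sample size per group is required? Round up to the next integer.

n = 633 per group

n = (z_{α/2} + z_β)² · (σ₁² + σ₂²) / δ²
  = (1.960 + 0.842)² · (2.3² + 1.4² = 7.25) / 0.3²
  = 7.8512 · 7.25 / 0.09
  = 632.46
Round up → n = 633 per group.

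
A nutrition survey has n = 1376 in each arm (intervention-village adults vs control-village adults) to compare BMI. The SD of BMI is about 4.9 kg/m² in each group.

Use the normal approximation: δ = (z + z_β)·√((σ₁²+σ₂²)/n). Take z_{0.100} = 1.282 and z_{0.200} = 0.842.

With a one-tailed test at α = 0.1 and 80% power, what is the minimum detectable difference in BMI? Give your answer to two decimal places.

Minimum detectable difference ≈ 0.40 kg/m²

δ = (z_α + z_β) · √((σ₁²+σ₂²)/n)
  = (1.282 + 0.842) · √(48.02/1376)
  = 2.124 · √0.0349
  = 2.124 · 0.1868
  = 0.3968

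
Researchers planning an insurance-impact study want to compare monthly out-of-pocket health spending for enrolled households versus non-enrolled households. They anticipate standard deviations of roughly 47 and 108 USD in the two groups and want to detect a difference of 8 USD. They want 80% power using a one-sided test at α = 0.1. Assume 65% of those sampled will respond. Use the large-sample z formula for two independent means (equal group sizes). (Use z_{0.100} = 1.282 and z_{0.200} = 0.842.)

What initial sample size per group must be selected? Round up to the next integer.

n = 1505 per group

n = (z_α + z_β)² · (σ₁² + σ₂²) / δ²
  = (1.282 + 0.842)² · (47² + 108² = 13873) / 8²
  = 4.5114 · 13873 / 64
  = 977.91
Adjust for 65% response: 977.91 / 0.65 = 1504.48.
Round up → n = 1505 per group.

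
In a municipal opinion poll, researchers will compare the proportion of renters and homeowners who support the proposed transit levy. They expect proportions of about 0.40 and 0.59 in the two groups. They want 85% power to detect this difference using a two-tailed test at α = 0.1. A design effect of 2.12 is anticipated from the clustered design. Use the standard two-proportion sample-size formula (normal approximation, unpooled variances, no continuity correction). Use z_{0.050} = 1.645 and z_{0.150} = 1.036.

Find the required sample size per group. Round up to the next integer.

n = 204 per group

n = (z_{α/2} + z_β)² · [p₁(1−p₁) + p₂(1−p₂)] / (p₁ − p₂)²
  = (1.645 + 1.036)² · (0.40·0.60 + 0.59·0.41) / (-0.19)²
  = (2.681)² · (0.2400 + 0.2419) / 0.0361
  = 7.1878 · 0.4819 / 0.0361
  = 95.95
Design effect: 2.12 × 95.95 = 203.41.
Round up → n = 204 per group.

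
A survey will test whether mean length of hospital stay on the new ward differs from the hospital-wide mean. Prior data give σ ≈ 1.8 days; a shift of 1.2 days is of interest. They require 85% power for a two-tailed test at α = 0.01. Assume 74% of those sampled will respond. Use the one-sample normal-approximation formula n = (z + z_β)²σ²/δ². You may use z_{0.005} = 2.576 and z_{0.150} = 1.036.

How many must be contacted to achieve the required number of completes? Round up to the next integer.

n = (z_{α/2} + z_β)² · σ² / δ²
  = (2.576 + 1.036)² · 1.8² / 1.2²
  = 13.0465 · 3.24 / 1.44
  = 29.35
Adjust for 74% response: 29.35 / 0.74 = 39.67.
Round up → n = 40.

n = 40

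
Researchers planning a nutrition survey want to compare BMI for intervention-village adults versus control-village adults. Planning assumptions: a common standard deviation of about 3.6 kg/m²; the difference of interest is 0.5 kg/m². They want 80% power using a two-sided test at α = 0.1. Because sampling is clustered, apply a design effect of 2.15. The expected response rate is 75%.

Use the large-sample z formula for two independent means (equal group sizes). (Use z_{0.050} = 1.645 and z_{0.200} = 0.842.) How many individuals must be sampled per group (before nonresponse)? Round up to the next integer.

n = (z_{α/2} + z_β)² · (σ₁² + σ₂²) / δ²
  = (1.645 + 0.842)² · (2·3.6² = 25.92) / 0.5²
  = 6.1852 · 25.92 / 0.25
  = 641.28
Design effect: 2.15 × 641.28 = 1378.75.
Adjust for 75% response: 1378.75 / 0.75 = 1838.33.
Round up → n = 1839 per group.

n = 1839 per group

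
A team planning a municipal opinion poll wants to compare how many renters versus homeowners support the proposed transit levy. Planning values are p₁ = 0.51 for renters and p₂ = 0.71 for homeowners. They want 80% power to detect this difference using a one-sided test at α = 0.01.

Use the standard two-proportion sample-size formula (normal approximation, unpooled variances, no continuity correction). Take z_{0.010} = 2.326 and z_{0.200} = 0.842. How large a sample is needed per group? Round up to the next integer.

n = (z_α + z_β)² · [p₁(1−p₁) + p₂(1−p₂)] / (p₁ − p₂)²
  = (2.326 + 0.842)² · (0.51·0.49 + 0.71·0.29) / (-0.20)²
  = (3.168)² · (0.2499 + 0.2059) / 0.0400
  = 10.0362 · 0.4558 / 0.0400
  = 114.36
Round up → n = 115 per group.

n = 115 per group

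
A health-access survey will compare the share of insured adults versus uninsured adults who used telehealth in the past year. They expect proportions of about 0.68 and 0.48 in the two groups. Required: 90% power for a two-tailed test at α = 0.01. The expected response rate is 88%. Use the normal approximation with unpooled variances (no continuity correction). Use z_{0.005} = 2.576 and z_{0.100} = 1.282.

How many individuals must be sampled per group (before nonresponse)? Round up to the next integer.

n = (z_{α/2} + z_β)² · [p₁(1−p₁) + p₂(1−p₂)] / (p₁ − p₂)²
  = (2.576 + 1.282)² · (0.68·0.32 + 0.48·0.52) / (0.20)²
  = (3.858)² · (0.2176 + 0.2496) / 0.0400
  = 14.8842 · 0.4672 / 0.0400
  = 173.85
Adjust for 88% response: 173.85 / 0.88 = 197.55.
Round up → n = 198 per group.

n = 198 per group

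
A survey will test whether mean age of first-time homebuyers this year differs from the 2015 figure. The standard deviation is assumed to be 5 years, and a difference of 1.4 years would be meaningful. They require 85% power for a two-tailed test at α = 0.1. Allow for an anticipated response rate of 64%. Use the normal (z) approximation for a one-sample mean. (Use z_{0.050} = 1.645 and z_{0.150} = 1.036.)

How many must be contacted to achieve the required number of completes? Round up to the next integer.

n = 144

n = (z_{α/2} + z_β)² · σ² / δ²
  = (1.645 + 1.036)² · 5² / 1.4²
  = 7.1878 · 25 / 1.96
  = 91.68
Adjust for 64% response: 91.68 / 0.64 = 143.25.
Round up → n = 144.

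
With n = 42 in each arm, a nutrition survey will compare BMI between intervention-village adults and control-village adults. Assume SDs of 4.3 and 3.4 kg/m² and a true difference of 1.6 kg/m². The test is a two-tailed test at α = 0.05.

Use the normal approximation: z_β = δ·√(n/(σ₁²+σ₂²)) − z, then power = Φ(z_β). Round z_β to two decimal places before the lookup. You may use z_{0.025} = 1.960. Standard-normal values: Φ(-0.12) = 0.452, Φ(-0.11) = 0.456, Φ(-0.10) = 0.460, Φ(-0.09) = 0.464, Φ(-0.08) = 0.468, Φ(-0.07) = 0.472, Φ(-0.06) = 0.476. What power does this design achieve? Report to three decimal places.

z_β = δ·√(n/(σ₁²+σ₂²)) − z_{α/2}
    = 1.6 · √(42/30.05) − 1.960
    = 1.6 · 1.18223 − 1.960
    = 1.8916 − 1.960 = -0.0684 → -0.07
Power = Φ(-0.07) = 0.472.

Power ≈ 0.472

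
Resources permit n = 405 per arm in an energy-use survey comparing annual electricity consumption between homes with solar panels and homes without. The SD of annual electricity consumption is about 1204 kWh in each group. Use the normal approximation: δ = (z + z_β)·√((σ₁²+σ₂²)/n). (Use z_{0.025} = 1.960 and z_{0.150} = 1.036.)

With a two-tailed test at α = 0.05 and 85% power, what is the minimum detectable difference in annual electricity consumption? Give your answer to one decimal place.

Minimum detectable difference ≈ 253.5 kWh

δ = (z_{α/2} + z_β) · √((σ₁²+σ₂²)/n)
  = (1.960 + 1.036) · √(2899232/405)
  = 2.996 · √7158.6
  = 2.996 · 84.6085
  = 253.4871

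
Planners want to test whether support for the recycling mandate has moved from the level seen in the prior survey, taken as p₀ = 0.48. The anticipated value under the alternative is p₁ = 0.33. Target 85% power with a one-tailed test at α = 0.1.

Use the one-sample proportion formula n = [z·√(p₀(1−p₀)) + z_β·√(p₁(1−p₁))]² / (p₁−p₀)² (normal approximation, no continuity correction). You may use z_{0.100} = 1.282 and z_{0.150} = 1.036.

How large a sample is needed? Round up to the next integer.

n = [z_α·√(p₀q₀) + z_β·√(p₁q₁)]² / (p₁ − p₀)²
  = [1.282·√(0.48·0.52) + 1.036·√(0.33·0.67)]² / (-0.15)²
  = [1.282·0.4996 + 1.036·0.4702]² / 0.0225
  = [1.1276]² / 0.0225
  = 56.51
Round up → n = 57.

n = 57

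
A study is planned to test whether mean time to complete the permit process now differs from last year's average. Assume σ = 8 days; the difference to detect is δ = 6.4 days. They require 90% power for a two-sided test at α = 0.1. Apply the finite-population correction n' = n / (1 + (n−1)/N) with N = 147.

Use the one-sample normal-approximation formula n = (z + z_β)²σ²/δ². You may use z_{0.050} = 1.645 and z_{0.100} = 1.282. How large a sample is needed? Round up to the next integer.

n = (z_{α/2} + z_β)² · σ² / δ²
  = (1.645 + 1.282)² · 8² / 6.4²
  = 8.5673 · 64 / 40.96
  = 13.39
Finite-population correction (N = 147): 13.39 / (1 + (13.39 − 1)/147) = 12.35.
Round up → n = 13.

n = 13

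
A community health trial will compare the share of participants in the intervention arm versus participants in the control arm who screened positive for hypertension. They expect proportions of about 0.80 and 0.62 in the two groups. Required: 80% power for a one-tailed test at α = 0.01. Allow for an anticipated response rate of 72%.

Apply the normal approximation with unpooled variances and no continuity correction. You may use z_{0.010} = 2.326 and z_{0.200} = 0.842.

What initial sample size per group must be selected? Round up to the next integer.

n = 171 per group

n = (z_α + z_β)² · [p₁(1−p₁) + p₂(1−p₂)] / (p₁ − p₂)²
  = (2.326 + 0.842)² · (0.80·0.20 + 0.62·0.38) / (0.18)²
  = (3.168)² · (0.1600 + 0.2356) / 0.0324
  = 10.0362 · 0.3956 / 0.0324
  = 122.54
Adjust for 72% response: 122.54 / 0.72 = 170.20.
Round up → n = 171 per group.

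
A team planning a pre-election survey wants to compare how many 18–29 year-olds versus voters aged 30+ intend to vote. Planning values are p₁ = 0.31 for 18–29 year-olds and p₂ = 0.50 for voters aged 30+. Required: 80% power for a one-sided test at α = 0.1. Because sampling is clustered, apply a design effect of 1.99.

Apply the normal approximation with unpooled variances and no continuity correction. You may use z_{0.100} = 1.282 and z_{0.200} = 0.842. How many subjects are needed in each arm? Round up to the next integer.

n = (z_α + z_β)² · [p₁(1−p₁) + p₂(1−p₂)] / (p₁ − p₂)²
  = (1.282 + 0.842)² · (0.31·0.69 + 0.50·0.50) / (-0.19)²
  = (2.124)² · (0.2139 + 0.2500) / 0.0361
  = 4.5114 · 0.4639 / 0.0361
  = 57.97
Design effect: 1.99 × 57.97 = 115.37.
Round up → n = 116 per group.

n = 116 per group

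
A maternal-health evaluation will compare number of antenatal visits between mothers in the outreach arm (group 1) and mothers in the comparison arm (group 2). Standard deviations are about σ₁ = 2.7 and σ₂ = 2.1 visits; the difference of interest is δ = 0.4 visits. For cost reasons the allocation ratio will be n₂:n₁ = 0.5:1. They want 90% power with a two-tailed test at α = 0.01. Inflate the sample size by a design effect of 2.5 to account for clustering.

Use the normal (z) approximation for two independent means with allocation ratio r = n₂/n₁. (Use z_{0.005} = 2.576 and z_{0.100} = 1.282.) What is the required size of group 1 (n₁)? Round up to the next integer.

n₁ = (z_{α/2} + z_β)² · (σ₁² + σ₂²/r) / δ²
   = (2.576 + 1.282)² · (2.7² + 2.1²/0.5) / 0.4²
   = 14.8842 · (7.29 + 8.82) / 0.16
   = 14.8842 · 16.11 / 0.16
   = 1498.65
Design effect: 2.5 × 1498.65 = 3746.62.
Round up → n₁ = 3747; n₂ = r·n₁ = 0.5 × 3747 = 1874.

n₁ = 3747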